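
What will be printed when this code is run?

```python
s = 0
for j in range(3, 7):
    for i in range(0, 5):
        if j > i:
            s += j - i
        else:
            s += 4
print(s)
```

63

j=3,i=0: 3>0, s = 0+3 = 3
j=3,i=1: 3>1, s = 3+2 = 5
j=3,i=2: 3>2, s = 5+1 = 6
j=3,i=3: not 3>3, s = 6+4 = 10
j=3,i=4: not 3>4, s = 10+4 = 14
j=4,i=0: 4>0, s = 14+4 = 18
j=4,i=1: 4>1, s = 18+3 = 21
j=4,i=2: 4>2, s = 21+2 = 23
j=4,i=3: 4>3, s = 23+1 = 24
j=4,i=4: not 4>4, s = 24+4 = 28
j=5,i=0: 5>0, s = 28+5 = 33
j=5,i=1: 5>1, s = 33+4 = 37
j=5,i=2: 5>2, s = 37+3 = 40
j=5,i=3: 5>3, s = 40+2 = 42
j=5,i=4: 5>4, s = 42+1 = 43
j=6,i=0: 6>0, s = 43+6 = 49
j=6,i=1: 6>1, s = 49+5 = 54
j=6,i=2: 6>2, s = 54+4 = 58
j=6,i=3: 6>3, s = 58+3 = 61
j=6,i=4: 6>4, s = 61+2 = 63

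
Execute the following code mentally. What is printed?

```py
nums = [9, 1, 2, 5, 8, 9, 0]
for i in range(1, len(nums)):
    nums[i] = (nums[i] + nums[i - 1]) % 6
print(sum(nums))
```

i=1: nums[1] = (1+9)%6 = 4 → [9, 4, 2, 5, 8, 9, 0]
i=2: nums[2] = (2+4)%6 = 0 → [9, 4, 0, 5, 8, 9, 0]
i=3: nums[3] = (5+0)%6 = 5 → [9, 4, 0, 5, 8, 9, 0]
i=4: nums[4] = (8+5)%6 = 1 → [9, 4, 0, 5, 1, 9, 0]
i=5: nums[5] = (9+1)%6 = 4 → [9, 4, 0, 5, 1, 4, 0]
i=6: nums[6] = (0+4)%6 = 4 → [9, 4, 0, 5, 1, 4, 4]
sum = 27

27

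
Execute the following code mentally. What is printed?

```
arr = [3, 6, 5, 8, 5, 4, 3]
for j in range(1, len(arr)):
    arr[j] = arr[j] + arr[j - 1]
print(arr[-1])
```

34

j=1: arr[1] = 6+3 = 9 → [3, 9, 5, 8, 5, 4, 3]
j=2: arr[2] = 5+9 = 14 → [3, 9, 14, 8, 5, 4, 3]
j=3: arr[3] = 8+14 = 22 → [3, 9, 14, 22, 5, 4, 3]
j=4: arr[4] = 5+22 = 27 → [3, 9, 14, 22, 27, 4, 3]
j=5: arr[5] = 4+27 = 31 → [3, 9, 14, 22, 27, 31, 3]
j=6: arr[6] = 3+31 = 34 → [3, 9, 14, 22, 27, 31, 34]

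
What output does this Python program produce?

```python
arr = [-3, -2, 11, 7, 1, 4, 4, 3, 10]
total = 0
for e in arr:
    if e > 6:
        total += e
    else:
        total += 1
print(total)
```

34

e=-3: not >6, total = 0+1 = 1
e=-2: not >6, total = 1+1 = 2
e=11: >6, total = 2+11 = 13
e=7: >6, total = 13+7 = 20
e=1: not >6, total = 20+1 = 21
e=4: not >6, total = 21+1 = 22
e=4: not >6, total = 22+1 = 23
e=3: not >6, total = 23+1 = 24
e=10: >6, total = 24+10 = 34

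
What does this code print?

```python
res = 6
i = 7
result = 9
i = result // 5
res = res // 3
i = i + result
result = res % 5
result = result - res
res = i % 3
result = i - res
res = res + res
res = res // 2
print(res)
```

i = 9//5 = 1
res = 6//3 = 2
i = 1+9 = 10
result = 2%5 = 2
result = 2-2 = 0
res = 10%3 = 1
result = 10-1 = 9
res = 1+1 = 2
res = 2//2 = 1

1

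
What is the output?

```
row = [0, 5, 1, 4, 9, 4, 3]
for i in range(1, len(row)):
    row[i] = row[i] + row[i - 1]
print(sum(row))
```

89

i=1: row[1] = 5+0 = 5 → [0, 5, 1, 4, 9, 4, 3]
i=2: row[2] = 1+5 = 6 → [0, 5, 6, 4, 9, 4, 3]
i=3: row[3] = 4+6 = 10 → [0, 5, 6, 10, 9, 4, 3]
i=4: row[4] = 9+10 = 19 → [0, 5, 6, 10, 19, 4, 3]
i=5: row[5] = 4+19 = 23 → [0, 5, 6, 10, 19, 23, 3]
i=6: row[6] = 3+23 = 26 → [0, 5, 6, 10, 19, 23, 26]
sum = 89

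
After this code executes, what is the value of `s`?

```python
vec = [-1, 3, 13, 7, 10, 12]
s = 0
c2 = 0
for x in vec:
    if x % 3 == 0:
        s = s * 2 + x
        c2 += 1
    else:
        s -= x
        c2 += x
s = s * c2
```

-1178

x=-1: not %3==0, s = 0-(-1) = 1; c2=-1
x=3: %3==0, s = 1*2+3 = 5; c2=0
x=13: not %3==0, s = 5-13 = -8; c2=13
x=7: not %3==0, s = (-8)-7 = -15; c2=20
x=10: not %3==0, s = (-15)-10 = -25; c2=30
x=12: %3==0, s = (-25)*2+12 = -38; c2=31
s*c2 = (-38)*31 = -1178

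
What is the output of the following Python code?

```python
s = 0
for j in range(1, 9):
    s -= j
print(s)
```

-36

j=1: s = 0-1 = -1
j=2: s = (-1)-2 = -3
j=3: s = (-3)-3 = -6
j=4: s = (-6)-4 = -10
j=5: s = (-10)-5 = -15
j=6: s = (-15)-6 = -21
j=7: s = (-21)-7 = -28
j=8: s = (-28)-8 = -36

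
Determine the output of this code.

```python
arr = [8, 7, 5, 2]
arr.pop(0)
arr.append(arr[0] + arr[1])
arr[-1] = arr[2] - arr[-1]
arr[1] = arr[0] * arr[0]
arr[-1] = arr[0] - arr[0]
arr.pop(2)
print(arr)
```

[7, 49, 0]

pop(0) removes 8 → [7, 5, 2]
append arr[0]+arr[1] = 7+5 = 12 → [7, 5, 2, 12]
arr[-1] = arr[2]-arr[-1] = 2-12 = -10 → [7, 5, 2, -10]
arr[1] = arr[0]*arr[0] = 7*7 = 49 → [7, 49, 2, -10]
arr[-1] = arr[0]-arr[0] = 7-7 = 0 → [7, 49, 2, 0]
pop(2) removes 2 → [7, 49, 0]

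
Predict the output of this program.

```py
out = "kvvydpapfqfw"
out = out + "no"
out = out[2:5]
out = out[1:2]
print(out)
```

+ 'no' → 'kvvydpapfqfwno'
slice [2:5] → 'vyd'
slice [1:2] → 'y'

y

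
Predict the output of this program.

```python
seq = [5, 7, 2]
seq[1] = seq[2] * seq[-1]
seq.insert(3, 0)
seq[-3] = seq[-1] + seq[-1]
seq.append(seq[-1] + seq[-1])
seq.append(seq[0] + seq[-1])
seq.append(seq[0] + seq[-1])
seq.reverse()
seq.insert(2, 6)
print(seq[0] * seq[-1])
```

50

seq[1] = seq[2]*seq[-1] = 2*2 = 4 → [5, 4, 2]
insert 0 at 3 → [5, 4, 2, 0]
seq[-3] = seq[-1]+seq[-1] = 0+0 = 0 → [5, 0, 2, 0]
append seq[-1]+seq[-1] = 0+0 = 0 → [5, 0, 2, 0, 0]
append seq[0]+seq[-1] = 5+0 = 5 → [5, 0, 2, 0, 0, 5]
append seq[0]+seq[-1] = 5+5 = 10 → [5, 0, 2, 0, 0, 5, 10]
reverse → [10, 5, 0, 0, 2, 0, 5]
insert 6 at 2 → [10, 5, 6, 0, 0, 2, 0, 5]
seq[0]*seq[-1] = 10*5 = 50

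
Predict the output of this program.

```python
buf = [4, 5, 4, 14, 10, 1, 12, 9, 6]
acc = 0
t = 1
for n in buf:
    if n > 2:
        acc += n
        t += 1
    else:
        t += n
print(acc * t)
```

640

n=4: >2, acc = 0+4 = 4; t=2
n=5: >2, acc = 4+5 = 9; t=3
n=4: >2, acc = 9+4 = 13; t=4
n=14: >2, acc = 13+14 = 27; t=5
n=10: >2, acc = 27+10 = 37; t=6
n=1: not >2; t=7
n=12: >2, acc = 37+12 = 49; t=8
n=9: >2, acc = 49+9 = 58; t=9
n=6: >2, acc = 58+6 = 64; t=10
acc*t = 64*10 = 640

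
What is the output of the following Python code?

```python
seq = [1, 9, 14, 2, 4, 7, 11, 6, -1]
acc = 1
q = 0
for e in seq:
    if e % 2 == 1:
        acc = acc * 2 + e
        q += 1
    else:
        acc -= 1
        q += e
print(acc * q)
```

4433

e=1: odd, acc = 1*2+1 = 3; q=1
e=9: odd, acc = 3*2+9 = 15; q=2
e=14: not odd, acc = 15-1 = 14; q=16
e=2: not odd, acc = 14-1 = 13; q=18
e=4: not odd, acc = 13-1 = 12; q=22
e=7: odd, acc = 12*2+7 = 31; q=23
e=11: odd, acc = 31*2+11 = 73; q=24
e=6: not odd, acc = 73-1 = 72; q=30
e=-1: odd, acc = 72*2+(-1) = 143; q=31
acc*q = 143*31 = 4433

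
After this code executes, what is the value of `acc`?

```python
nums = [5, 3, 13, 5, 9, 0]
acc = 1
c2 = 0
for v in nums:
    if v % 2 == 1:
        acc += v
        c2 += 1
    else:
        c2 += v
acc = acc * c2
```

180

v=5: odd, acc = 1+5 = 6; c2=1
v=3: odd, acc = 6+3 = 9; c2=2
v=13: odd, acc = 9+13 = 22; c2=3
v=5: odd, acc = 22+5 = 27; c2=4
v=9: odd, acc = 27+9 = 36; c2=5
v=0: not odd; c2=5
acc*c2 = 36*5 = 180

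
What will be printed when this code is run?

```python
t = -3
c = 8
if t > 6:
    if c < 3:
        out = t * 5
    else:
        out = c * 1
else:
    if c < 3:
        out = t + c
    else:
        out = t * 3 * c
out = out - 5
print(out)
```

-77

t=-3, c=8
t > 6 is False; c < 3 is False
→ out = t * 3 * c = -72
out = (-72)-5 = -77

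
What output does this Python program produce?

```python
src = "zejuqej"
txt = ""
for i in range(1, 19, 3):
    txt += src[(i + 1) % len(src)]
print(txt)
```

jeeqzu

i=1: add src[2]='j' → 'j'
i=4: add src[5]='e' → 'je'
i=7: add src[1]='e' → 'jee'
i=10: add src[4]='q' → 'jeeq'
i=13: add src[0]='z' → 'jeeqz'
i=16: add src[3]='u' → 'jeeqzu'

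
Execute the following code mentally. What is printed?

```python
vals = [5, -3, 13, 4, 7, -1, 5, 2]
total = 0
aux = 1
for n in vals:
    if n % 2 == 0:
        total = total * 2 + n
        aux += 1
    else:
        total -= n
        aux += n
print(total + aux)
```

-43

n=5: not even, total = 0-5 = -5; aux=6
n=-3: not even, total = (-5)-(-3) = -2; aux=3
n=13: not even, total = (-2)-13 = -15; aux=16
n=4: even, total = (-15)*2+4 = -26; aux=17
n=7: not even, total = (-26)-7 = -33; aux=24
n=-1: not even, total = (-33)-(-1) = -32; aux=23
n=5: not even, total = (-32)-5 = -37; aux=28
n=2: even, total = (-37)*2+2 = -72; aux=29
total+aux = (-72)+29 = -43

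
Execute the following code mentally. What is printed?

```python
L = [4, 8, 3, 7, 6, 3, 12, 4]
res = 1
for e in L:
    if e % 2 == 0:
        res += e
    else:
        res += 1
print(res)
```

e=4: even, res = 1+4 = 5
e=8: even, res = 5+8 = 13
e=3: not even, res = 13+1 = 14
e=7: not even, res = 14+1 = 15
e=6: even, res = 15+6 = 21
e=3: not even, res = 21+1 = 22
e=12: even, res = 22+12 = 34
e=4: even, res = 34+4 = 38

38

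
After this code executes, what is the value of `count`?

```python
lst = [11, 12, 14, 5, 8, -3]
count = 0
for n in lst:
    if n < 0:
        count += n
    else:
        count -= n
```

n=11: not <0, count = 0-11 = -11
n=12: not <0, count = (-11)-12 = -23
n=14: not <0, count = (-23)-14 = -37
n=5: not <0, count = (-37)-5 = -42
n=8: not <0, count = (-42)-8 = -50
n=-3: <0, count = (-50)+(-3) = -53

-53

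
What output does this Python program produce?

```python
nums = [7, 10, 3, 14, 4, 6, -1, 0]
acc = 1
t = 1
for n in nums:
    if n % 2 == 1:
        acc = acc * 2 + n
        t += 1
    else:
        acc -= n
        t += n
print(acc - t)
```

-85

n=7: odd, acc = 1*2+7 = 9; t=2
n=10: not odd, acc = 9-10 = -1; t=12
n=3: odd, acc = (-1)*2+3 = 1; t=13
n=14: not odd, acc = 1-14 = -13; t=27
n=4: not odd, acc = (-13)-4 = -17; t=31
n=6: not odd, acc = (-17)-6 = -23; t=37
n=-1: odd, acc = (-23)*2+(-1) = -47; t=38
n=0: not odd, acc = (-47)-0 = -47; t=38
acc-t = (-47)-38 = -85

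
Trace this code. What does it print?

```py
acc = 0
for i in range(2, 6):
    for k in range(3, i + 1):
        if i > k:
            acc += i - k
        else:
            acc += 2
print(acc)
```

10

i=3,k=3: not 3>3, acc = 0+2 = 2
i=4,k=3: 4>3, acc = 2+1 = 3
i=4,k=4: not 4>4, acc = 3+2 = 5
i=5,k=3: 5>3, acc = 5+2 = 7
i=5,k=4: 5>4, acc = 7+1 = 8
i=5,k=5: not 5>5, acc = 8+2 = 10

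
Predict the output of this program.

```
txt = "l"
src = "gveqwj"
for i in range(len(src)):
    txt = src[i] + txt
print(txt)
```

jwqevgl

i=0: prepend 'g' → 'gl'
i=1: prepend 'v' → 'vgl'
i=2: prepend 'e' → 'evgl'
i=3: prepend 'q' → 'qevgl'
i=4: prepend 'w' → 'wqevgl'
i=5: prepend 'j' → 'jwqevgl'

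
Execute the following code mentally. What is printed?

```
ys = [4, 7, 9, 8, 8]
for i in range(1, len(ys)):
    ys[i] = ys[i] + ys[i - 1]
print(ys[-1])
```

36

i=1: ys[1] = 7+4 = 11 → [4, 11, 9, 8, 8]
i=2: ys[2] = 9+11 = 20 → [4, 11, 20, 8, 8]
i=3: ys[3] = 8+20 = 28 → [4, 11, 20, 28, 8]
i=4: ys[4] = 8+28 = 36 → [4, 11, 20, 28, 36]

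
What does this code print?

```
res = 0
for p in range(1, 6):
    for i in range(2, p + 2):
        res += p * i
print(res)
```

p=1,i=2: res = 0+2 = 2
p=2,i=2: res = 2+4 = 6
p=2,i=3: res = 6+6 = 12
p=3,i=2: res = 12+6 = 18
p=3,i=3: res = 18+9 = 27
p=3,i=4: res = 27+12 = 39
p=4,i=2: res = 39+8 = 47
p=4,i=3: res = 47+12 = 59
p=4,i=4: res = 59+16 = 75
p=4,i=5: res = 75+20 = 95
p=5,i=2: res = 95+10 = 105
p=5,i=3: res = 105+15 = 120
p=5,i=4: res = 120+20 = 140
p=5,i=5: res = 140+25 = 165
p=5,i=6: res = 165+30 = 195

195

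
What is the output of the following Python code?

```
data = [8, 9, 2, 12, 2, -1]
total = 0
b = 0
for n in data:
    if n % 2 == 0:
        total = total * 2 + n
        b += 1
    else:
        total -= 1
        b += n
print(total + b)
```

101

n=8: even, total = 0*2+8 = 8; b=1
n=9: not even, total = 8-1 = 7; b=10
n=2: even, total = 7*2+2 = 16; b=11
n=12: even, total = 16*2+12 = 44; b=12
n=2: even, total = 44*2+2 = 90; b=13
n=-1: not even, total = 90-1 = 89; b=12
total+b = 89+12 = 101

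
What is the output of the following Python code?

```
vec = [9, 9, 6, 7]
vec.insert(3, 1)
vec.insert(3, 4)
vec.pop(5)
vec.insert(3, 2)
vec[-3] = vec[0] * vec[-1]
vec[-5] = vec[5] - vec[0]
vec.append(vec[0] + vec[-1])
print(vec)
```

[9, -8, 6, 9, 4, 1, 10]

insert 1 at 3 → [9, 9, 6, 1, 7]
insert 4 at 3 → [9, 9, 6, 4, 1, 7]
pop(5) removes 7 → [9, 9, 6, 4, 1]
insert 2 at 3 → [9, 9, 6, 2, 4, 1]
vec[-3] = vec[0]*vec[-1] = 9*1 = 9 → [9, 9, 6, 9, 4, 1]
vec[-5] = vec[5]-vec[0] = 1-9 = -8 → [9, -8, 6, 9, 4, 1]
append vec[0]+vec[-1] = 9+1 = 10 → [9, -8, 6, 9, 4, 1, 10]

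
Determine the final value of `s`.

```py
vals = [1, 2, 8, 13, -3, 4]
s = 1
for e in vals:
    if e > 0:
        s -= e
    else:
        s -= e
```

-24

e=1: >0, s = 1-1 = 0
e=2: >0, s = 0-2 = -2
e=8: >0, s = (-2)-8 = -10
e=13: >0, s = (-10)-13 = -23
e=-3: not >0, s = (-23)-(-3) = -20
e=4: >0, s = (-20)-4 = -24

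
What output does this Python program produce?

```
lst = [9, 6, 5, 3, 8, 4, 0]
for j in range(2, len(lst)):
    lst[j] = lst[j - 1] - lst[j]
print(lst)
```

j=2: lst[2] = 6-5 = 1 → [9, 6, 1, 3, 8, 4, 0]
j=3: lst[3] = 1-3 = -2 → [9, 6, 1, -2, 8, 4, 0]
j=4: lst[4] = (-2)-8 = -10 → [9, 6, 1, -2, -10, 4, 0]
j=5: lst[5] = (-10)-4 = -14 → [9, 6, 1, -2, -10, -14, 0]
j=6: lst[6] = (-14)-0 = -14 → [9, 6, 1, -2, -10, -14, -14]

[9, 6, 1, -2, -10, -14, -14]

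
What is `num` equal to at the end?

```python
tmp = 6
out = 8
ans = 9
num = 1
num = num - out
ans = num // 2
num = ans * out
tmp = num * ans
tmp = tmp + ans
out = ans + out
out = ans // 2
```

-32

num = 1-8 = -7
ans = (-7)//2 = -4
num = (-4)*8 = -32
tmp = (-32)*(-4) = 128
tmp = 128+(-4) = 124
out = (-4)+8 = 4
out = (-4)//2 = -2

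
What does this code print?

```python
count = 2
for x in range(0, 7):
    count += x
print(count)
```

x=0: count = 2+0 = 2
x=1: count = 2+1 = 3
x=2: count = 3+2 = 5
x=3: count = 5+3 = 8
x=4: count = 8+4 = 12
x=5: count = 12+5 = 17
x=6: count = 17+6 = 23

23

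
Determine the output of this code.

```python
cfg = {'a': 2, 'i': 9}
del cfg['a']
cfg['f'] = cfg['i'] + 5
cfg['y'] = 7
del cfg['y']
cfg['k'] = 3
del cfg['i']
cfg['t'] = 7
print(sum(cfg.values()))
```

del 'a' → {'i': 9}
cfg['f'] = cfg['i']+5 = 14 → {'i': 9, 'f': 14}
cfg['y'] = 7 → {'i': 9, 'f': 14, 'y': 7}
del 'y' → {'i': 9, 'f': 14}
cfg['k'] = 3 → {'i': 9, 'f': 14, 'k': 3}
del 'i' → {'f': 14, 'k': 3}
cfg['t'] = 7 → {'f': 14, 'k': 3, 't': 7}
sum of values = 24

24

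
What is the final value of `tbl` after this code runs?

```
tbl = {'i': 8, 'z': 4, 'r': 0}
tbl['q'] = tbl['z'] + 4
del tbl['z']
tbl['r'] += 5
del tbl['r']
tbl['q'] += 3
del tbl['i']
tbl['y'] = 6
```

{'q': 11, 'y': 6}

tbl['q'] = tbl['z']+4 = 8 → {'i': 8, 'z': 4, 'r': 0, 'q': 8}
del 'z' → {'i': 8, 'r': 0, 'q': 8}
tbl['r'] = 0+5 = 5 → {'i': 8, 'r': 5, 'q': 8}
del 'r' → {'i': 8, 'q': 8}
tbl['q'] = 8+3 = 11 → {'i': 8, 'q': 11}
del 'i' → {'q': 11}
tbl['y'] = 6 → {'q': 11, 'y': 6}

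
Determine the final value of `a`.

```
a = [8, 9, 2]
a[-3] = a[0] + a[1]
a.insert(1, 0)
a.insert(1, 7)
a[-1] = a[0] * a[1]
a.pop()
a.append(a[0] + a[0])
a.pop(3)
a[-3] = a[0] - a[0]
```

a[-3] = a[0]+a[1] = 8+9 = 17 → [17, 9, 2]
insert 0 at 1 → [17, 0, 9, 2]
insert 7 at 1 → [17, 7, 0, 9, 2]
a[-1] = a[0]*a[1] = 17*7 = 119 → [17, 7, 0, 9, 119]
pop() removes 119 → [17, 7, 0, 9]
append a[0]+a[0] = 17+17 = 34 → [17, 7, 0, 9, 34]
pop(3) removes 9 → [17, 7, 0, 34]
a[-3] = a[0]-a[0] = 17-17 = 0 → [17, 0, 0, 34]

[17, 0, 0, 34]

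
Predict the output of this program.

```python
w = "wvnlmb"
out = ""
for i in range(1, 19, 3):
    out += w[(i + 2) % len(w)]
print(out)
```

lwlwlw

i=1: add w[3]='l' → 'l'
i=4: add w[0]='w' → 'lw'
i=7: add w[3]='l' → 'lwl'
i=10: add w[0]='w' → 'lwlw'
i=13: add w[3]='l' → 'lwlwl'
i=16: add w[0]='w' → 'lwlwlw'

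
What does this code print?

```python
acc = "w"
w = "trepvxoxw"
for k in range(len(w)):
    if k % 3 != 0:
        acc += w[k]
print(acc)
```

k=0: skip
k=1: add 'r' → 'wr'
k=2: add 'e' → 'wre'
k=3: skip
k=4: add 'v' → 'wrev'
k=5: add 'x' → 'wrevx'
k=6: skip
k=7: add 'x' → 'wrevxx'
k=8: add 'w' → 'wrevxxw'

wrevxxw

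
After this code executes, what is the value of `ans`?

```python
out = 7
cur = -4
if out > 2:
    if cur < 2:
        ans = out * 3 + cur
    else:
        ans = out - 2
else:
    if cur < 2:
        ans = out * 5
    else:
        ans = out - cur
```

out=7, cur=-4
out > 2 is True; cur < 2 is True
→ ans = out * 3 + cur = 17

17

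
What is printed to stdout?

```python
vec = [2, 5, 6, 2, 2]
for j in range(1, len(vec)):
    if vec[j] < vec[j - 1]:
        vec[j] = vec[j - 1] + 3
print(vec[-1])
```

12

j=1: 5>=2, unchanged → [2, 5, 6, 2, 2]
j=2: 6>=5, unchanged → [2, 5, 6, 2, 2]
j=3: 2<6, vec[3] = 6+3 = 9 → [2, 5, 6, 9, 2]
j=4: 2<9, vec[4] = 9+3 = 12 → [2, 5, 6, 9, 12]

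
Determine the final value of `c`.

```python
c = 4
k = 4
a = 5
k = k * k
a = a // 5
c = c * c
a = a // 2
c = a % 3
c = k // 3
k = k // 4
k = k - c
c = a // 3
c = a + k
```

-1

k = 4*4 = 16
a = 5//5 = 1
c = 4*4 = 16
a = 1//2 = 0
c = 0%3 = 0
c = 16//3 = 5
k = 16//4 = 4
k = 4-5 = -1
c = 0//3 = 0
c = 0+(-1) = -1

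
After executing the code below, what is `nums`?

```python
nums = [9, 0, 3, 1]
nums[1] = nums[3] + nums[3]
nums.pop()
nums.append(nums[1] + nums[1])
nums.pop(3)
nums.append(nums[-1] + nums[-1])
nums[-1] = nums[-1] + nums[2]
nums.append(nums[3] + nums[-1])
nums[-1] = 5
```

nums[1] = nums[3]+nums[3] = 1+1 = 2 → [9, 2, 3, 1]
pop() removes 1 → [9, 2, 3]
append nums[1]+nums[1] = 2+2 = 4 → [9, 2, 3, 4]
pop(3) removes 4 → [9, 2, 3]
append nums[-1]+nums[-1] = 3+3 = 6 → [9, 2, 3, 6]
nums[-1] = nums[-1]+nums[2] = 6+3 = 9 → [9, 2, 3, 9]
append nums[3]+nums[-1] = 9+9 = 18 → [9, 2, 3, 9, 18]
nums[-1] = 5 → [9, 2, 3, 9, 5]

[9, 2, 3, 9, 5]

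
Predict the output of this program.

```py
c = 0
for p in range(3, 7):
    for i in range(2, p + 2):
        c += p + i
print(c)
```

156

p=3,i=2: c = 0+5 = 5
p=3,i=3: c = 5+6 = 11
p=3,i=4: c = 11+7 = 18
p=4,i=2: c = 18+6 = 24
p=4,i=3: c = 24+7 = 31
p=4,i=4: c = 31+8 = 39
p=4,i=5: c = 39+9 = 48
p=5,i=2: c = 48+7 = 55
p=5,i=3: c = 55+8 = 63
p=5,i=4: c = 63+9 = 72
p=5,i=5: c = 72+10 = 82
p=5,i=6: c = 82+11 = 93
p=6,i=2: c = 93+8 = 101
p=6,i=3: c = 101+9 = 110
p=6,i=4: c = 110+10 = 120
p=6,i=5: c = 120+11 = 131
p=6,i=6: c = 131+12 = 143
p=6,i=7: c = 143+13 = 156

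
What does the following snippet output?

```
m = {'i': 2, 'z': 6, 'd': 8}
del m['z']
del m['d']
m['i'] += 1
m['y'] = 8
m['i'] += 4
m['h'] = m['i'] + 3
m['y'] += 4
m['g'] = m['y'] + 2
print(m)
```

{'i': 7, 'y': 12, 'h': 10, 'g': 14}

del 'z' → {'i': 2, 'd': 8}
del 'd' → {'i': 2}
m['i'] = 2+1 = 3 → {'i': 3}
m['y'] = 8 → {'i': 3, 'y': 8}
m['i'] = 3+4 = 7 → {'i': 7, 'y': 8}
m['h'] = m['i']+3 = 10 → {'i': 7, 'y': 8, 'h': 10}
m['y'] = 8+4 = 12 → {'i': 7, 'y': 12, 'h': 10}
m['g'] = m['y']+2 = 14 → {'i': 7, 'y': 12, 'h': 10, 'g': 14}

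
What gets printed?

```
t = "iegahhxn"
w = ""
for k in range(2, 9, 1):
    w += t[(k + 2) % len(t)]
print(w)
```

k=2: add t[4]='h' → 'h'
k=3: add t[5]='h' → 'hh'
k=4: add t[6]='x' → 'hhx'
k=5: add t[7]='n' → 'hhxn'
k=6: add t[0]='i' → 'hhxni'
k=7: add t[1]='e' → 'hhxnie'
k=8: add t[2]='g' → 'hhxnieg'

hhxnieg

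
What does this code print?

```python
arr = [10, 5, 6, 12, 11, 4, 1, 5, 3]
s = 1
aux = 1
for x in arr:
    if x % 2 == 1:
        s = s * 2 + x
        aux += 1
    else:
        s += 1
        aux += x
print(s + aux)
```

x=10: not odd, s = 1+1 = 2; aux=11
x=5: odd, s = 2*2+5 = 9; aux=12
x=6: not odd, s = 9+1 = 10; aux=18
x=12: not odd, s = 10+1 = 11; aux=30
x=11: odd, s = 11*2+11 = 33; aux=31
x=4: not odd, s = 33+1 = 34; aux=35
x=1: odd, s = 34*2+1 = 69; aux=36
x=5: odd, s = 69*2+5 = 143; aux=37
x=3: odd, s = 143*2+3 = 289; aux=38
s+aux = 289+38 = 327

327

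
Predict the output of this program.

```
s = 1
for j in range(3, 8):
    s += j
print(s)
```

j=3: s = 1+3 = 4
j=4: s = 4+4 = 8
j=5: s = 8+5 = 13
j=6: s = 13+6 = 19
j=7: s = 19+7 = 26

26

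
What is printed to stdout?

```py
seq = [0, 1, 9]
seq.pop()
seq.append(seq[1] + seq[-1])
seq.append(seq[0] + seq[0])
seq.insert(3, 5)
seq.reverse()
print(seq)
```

pop() removes 9 → [0, 1]
append seq[1]+seq[-1] = 1+1 = 2 → [0, 1, 2]
append seq[0]+seq[0] = 0+0 = 0 → [0, 1, 2, 0]
insert 5 at 3 → [0, 1, 2, 5, 0]
reverse → [0, 5, 2, 1, 0]

[0, 5, 2, 1, 0]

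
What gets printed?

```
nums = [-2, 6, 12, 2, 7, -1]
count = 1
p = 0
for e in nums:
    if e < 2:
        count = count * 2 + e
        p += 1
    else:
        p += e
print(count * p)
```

e=-2: <2, count = 1*2+(-2) = 0; p=1
e=6: not <2; p=7
e=12: not <2; p=19
e=2: not <2; p=21
e=7: not <2; p=28
e=-1: <2, count = 0*2+(-1) = -1; p=29
count*p = (-1)*29 = -29

-29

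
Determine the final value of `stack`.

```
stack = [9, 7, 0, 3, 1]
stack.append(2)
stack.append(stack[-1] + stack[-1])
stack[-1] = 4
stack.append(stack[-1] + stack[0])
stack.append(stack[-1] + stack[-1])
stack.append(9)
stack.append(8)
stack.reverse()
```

append 2 → [9, 7, 0, 3, 1, 2]
append stack[-1]+stack[-1] = 2+2 = 4 → [9, 7, 0, 3, 1, 2, 4]
stack[-1] = 4 → [9, 7, 0, 3, 1, 2, 4]
append stack[-1]+stack[0] = 4+9 = 13 → [9, 7, 0, 3, 1, 2, 4, 13]
append stack[-1]+stack[-1] = 13+13 = 26 → [9, 7, 0, 3, 1, 2, 4, 13, 26]
append 9 → [9, 7, 0, 3, 1, 2, 4, 13, 26, 9]
append 8 → [9, 7, 0, 3, 1, 2, 4, 13, 26, 9, 8]
reverse → [8, 9, 26, 13, 4, 2, 1, 3, 0, 7, 9]

[8, 9, 26, 13, 4, 2, 1, 3, 0, 7, 9]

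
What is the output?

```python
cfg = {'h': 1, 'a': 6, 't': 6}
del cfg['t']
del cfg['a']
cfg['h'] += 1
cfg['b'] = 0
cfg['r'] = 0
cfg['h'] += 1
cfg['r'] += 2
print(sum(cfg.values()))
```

del 't' → {'h': 1, 'a': 6}
del 'a' → {'h': 1}
cfg['h'] = 1+1 = 2 → {'h': 2}
cfg['b'] = 0 → {'h': 2, 'b': 0}
cfg['r'] = 0 → {'h': 2, 'b': 0, 'r': 0}
cfg['h'] = 2+1 = 3 → {'h': 3, 'b': 0, 'r': 0}
cfg['r'] = 0+2 = 2 → {'h': 3, 'b': 0, 'r': 2}
sum of values = 5

5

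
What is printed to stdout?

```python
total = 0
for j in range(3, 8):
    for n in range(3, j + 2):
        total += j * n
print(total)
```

540

j=3,n=3: total = 0+9 = 9
j=3,n=4: total = 9+12 = 21
j=4,n=3: total = 21+12 = 33
j=4,n=4: total = 33+16 = 49
j=4,n=5: total = 49+20 = 69
j=5,n=3: total = 69+15 = 84
j=5,n=4: total = 84+20 = 104
j=5,n=5: total = 104+25 = 129
j=5,n=6: total = 129+30 = 159
j=6,n=3: total = 159+18 = 177
j=6,n=4: total = 177+24 = 201
j=6,n=5: total = 201+30 = 231
j=6,n=6: total = 231+36 = 267
j=6,n=7: total = 267+42 = 309
j=7,n=3: total = 309+21 = 330
j=7,n=4: total = 330+28 = 358
j=7,n=5: total = 358+35 = 393
j=7,n=6: total = 393+42 = 435
j=7,n=7: total = 435+49 = 484
j=7,n=8: total = 484+56 = 540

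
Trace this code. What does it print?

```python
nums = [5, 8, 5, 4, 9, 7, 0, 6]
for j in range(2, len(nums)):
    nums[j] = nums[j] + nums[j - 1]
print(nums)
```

[5, 8, 13, 17, 26, 33, 33, 39]

j=2: nums[2] = 5+8 = 13 → [5, 8, 13, 4, 9, 7, 0, 6]
j=3: nums[3] = 4+13 = 17 → [5, 8, 13, 17, 9, 7, 0, 6]
j=4: nums[4] = 9+17 = 26 → [5, 8, 13, 17, 26, 7, 0, 6]
j=5: nums[5] = 7+26 = 33 → [5, 8, 13, 17, 26, 33, 0, 6]
j=6: nums[6] = 0+33 = 33 → [5, 8, 13, 17, 26, 33, 33, 6]
j=7: nums[7] = 6+33 = 39 → [5, 8, 13, 17, 26, 33, 33, 39]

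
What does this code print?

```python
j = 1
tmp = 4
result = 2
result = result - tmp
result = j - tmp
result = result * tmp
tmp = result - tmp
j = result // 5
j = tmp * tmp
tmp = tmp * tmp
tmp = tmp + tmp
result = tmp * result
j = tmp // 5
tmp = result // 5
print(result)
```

-6144

result = 2-4 = -2
result = 1-4 = -3
result = (-3)*4 = -12
tmp = (-12)-4 = -16
j = (-12)//5 = -3
j = (-16)*(-16) = 256
tmp = (-16)*(-16) = 256
tmp = 256+256 = 512
result = 512*(-12) = -6144
j = 512//5 = 102
tmp = (-6144)//5 = -1229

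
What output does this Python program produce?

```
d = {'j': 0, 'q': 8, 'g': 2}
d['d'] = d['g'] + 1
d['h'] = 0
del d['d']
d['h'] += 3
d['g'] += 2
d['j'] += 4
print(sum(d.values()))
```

d['d'] = d['g']+1 = 3 → {'j': 0, 'q': 8, 'g': 2, 'd': 3}
d['h'] = 0 → {'j': 0, 'q': 8, 'g': 2, 'd': 3, 'h': 0}
del 'd' → {'j': 0, 'q': 8, 'g': 2, 'h': 0}
d['h'] = 0+3 = 3 → {'j': 0, 'q': 8, 'g': 2, 'h': 3}
d['g'] = 2+2 = 4 → {'j': 0, 'q': 8, 'g': 4, 'h': 3}
d['j'] = 0+4 = 4 → {'j': 4, 'q': 8, 'g': 4, 'h': 3}
sum of values = 19

19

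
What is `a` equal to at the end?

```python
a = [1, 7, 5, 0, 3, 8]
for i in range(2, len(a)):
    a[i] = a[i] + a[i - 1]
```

[1, 7, 12, 12, 15, 23]

i=2: a[2] = 5+7 = 12 → [1, 7, 12, 0, 3, 8]
i=3: a[3] = 0+12 = 12 → [1, 7, 12, 12, 3, 8]
i=4: a[4] = 3+12 = 15 → [1, 7, 12, 12, 15, 8]
i=5: a[5] = 8+15 = 23 → [1, 7, 12, 12, 15, 23]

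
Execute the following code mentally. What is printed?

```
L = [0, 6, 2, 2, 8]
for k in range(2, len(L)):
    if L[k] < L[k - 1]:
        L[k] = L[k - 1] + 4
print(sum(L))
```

k=2: 2<6, L[2] = 6+4 = 10 → [0, 6, 10, 2, 8]
k=3: 2<10, L[3] = 10+4 = 14 → [0, 6, 10, 14, 8]
k=4: 8<14, L[4] = 14+4 = 18 → [0, 6, 10, 14, 18]
sum = 48

48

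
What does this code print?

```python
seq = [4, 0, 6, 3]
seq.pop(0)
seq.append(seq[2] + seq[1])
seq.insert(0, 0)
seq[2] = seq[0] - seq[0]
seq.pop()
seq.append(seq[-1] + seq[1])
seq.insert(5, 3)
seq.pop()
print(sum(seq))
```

6

pop(0) removes 4 → [0, 6, 3]
append seq[2]+seq[1] = 3+6 = 9 → [0, 6, 3, 9]
insert 0 at 0 → [0, 0, 6, 3, 9]
seq[2] = seq[0]-seq[0] = 0-0 = 0 → [0, 0, 0, 3, 9]
pop() removes 9 → [0, 0, 0, 3]
append seq[-1]+seq[1] = 3+0 = 3 → [0, 0, 0, 3, 3]
insert 3 at 5 → [0, 0, 0, 3, 3, 3]
pop() removes 3 → [0, 0, 0, 3, 3]
sum = 6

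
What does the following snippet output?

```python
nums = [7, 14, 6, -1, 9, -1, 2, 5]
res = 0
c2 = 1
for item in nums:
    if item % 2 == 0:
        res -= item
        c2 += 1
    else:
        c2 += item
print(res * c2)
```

item=7: not even; c2=8
item=14: even, res = 0-14 = -14; c2=9
item=6: even, res = (-14)-6 = -20; c2=10
item=-1: not even; c2=9
item=9: not even; c2=18
item=-1: not even; c2=17
item=2: even, res = (-20)-2 = -22; c2=18
item=5: not even; c2=23
res*c2 = (-22)*23 = -506

-506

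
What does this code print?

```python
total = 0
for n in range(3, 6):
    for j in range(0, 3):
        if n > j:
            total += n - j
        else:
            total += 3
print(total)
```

27

n=3,j=0: 3>0, total = 0+3 = 3
n=3,j=1: 3>1, total = 3+2 = 5
n=3,j=2: 3>2, total = 5+1 = 6
n=4,j=0: 4>0, total = 6+4 = 10
n=4,j=1: 4>1, total = 10+3 = 13
n=4,j=2: 4>2, total = 13+2 = 15
n=5,j=0: 5>0, total = 15+5 = 20
n=5,j=1: 5>1, total = 20+4 = 24
n=5,j=2: 5>2, total = 24+3 = 27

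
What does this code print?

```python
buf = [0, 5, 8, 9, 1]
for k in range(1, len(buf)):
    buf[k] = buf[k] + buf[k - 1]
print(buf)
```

k=1: buf[1] = 5+0 = 5 → [0, 5, 8, 9, 1]
k=2: buf[2] = 8+5 = 13 → [0, 5, 13, 9, 1]
k=3: buf[3] = 9+13 = 22 → [0, 5, 13, 22, 1]
k=4: buf[4] = 1+22 = 23 → [0, 5, 13, 22, 23]

[0, 5, 13, 22, 23]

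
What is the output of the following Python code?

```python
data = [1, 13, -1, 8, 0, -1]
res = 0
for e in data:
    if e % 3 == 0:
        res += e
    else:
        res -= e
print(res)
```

e=1: not %3==0, res = 0-1 = -1
e=13: not %3==0, res = (-1)-13 = -14
e=-1: not %3==0, res = (-14)-(-1) = -13
e=8: not %3==0, res = (-13)-8 = -21
e=0: %3==0, res = (-21)+0 = -21
e=-1: not %3==0, res = (-21)-(-1) = -20

-20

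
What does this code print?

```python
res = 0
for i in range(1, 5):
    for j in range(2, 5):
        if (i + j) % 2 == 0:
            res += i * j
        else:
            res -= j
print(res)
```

30

i=1,j=2: odd sum, res = 0-2 = -2
i=1,j=3: even sum, res = (-2)+3 = 1
i=1,j=4: odd sum, res = 1-4 = -3
i=2,j=2: even sum, res = (-3)+4 = 1
i=2,j=3: odd sum, res = 1-3 = -2
i=2,j=4: even sum, res = (-2)+8 = 6
i=3,j=2: odd sum, res = 6-2 = 4
i=3,j=3: even sum, res = 4+9 = 13
i=3,j=4: odd sum, res = 13-4 = 9
i=4,j=2: even sum, res = 9+8 = 17
i=4,j=3: odd sum, res = 17-3 = 14
i=4,j=4: even sum, res = 14+16 = 30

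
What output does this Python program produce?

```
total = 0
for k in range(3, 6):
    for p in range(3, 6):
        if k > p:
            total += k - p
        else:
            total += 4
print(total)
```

28

k=3,p=3: not 3>3, total = 0+4 = 4
k=3,p=4: not 3>4, total = 4+4 = 8
k=3,p=5: not 3>5, total = 8+4 = 12
k=4,p=3: 4>3, total = 12+1 = 13
k=4,p=4: not 4>4, total = 13+4 = 17
k=4,p=5: not 4>5, total = 17+4 = 21
k=5,p=3: 5>3, total = 21+2 = 23
k=5,p=4: 5>4, total = 23+1 = 24
k=5,p=5: not 5>5, total = 24+4 = 28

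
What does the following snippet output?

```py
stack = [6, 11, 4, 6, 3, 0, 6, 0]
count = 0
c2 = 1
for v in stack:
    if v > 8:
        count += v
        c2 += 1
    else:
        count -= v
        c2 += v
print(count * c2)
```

-378

v=6: not >8, count = 0-6 = -6; c2=7
v=11: >8, count = (-6)+11 = 5; c2=8
v=4: not >8, count = 5-4 = 1; c2=12
v=6: not >8, count = 1-6 = -5; c2=18
v=3: not >8, count = (-5)-3 = -8; c2=21
v=0: not >8, count = (-8)-0 = -8; c2=21
v=6: not >8, count = (-8)-6 = -14; c2=27
v=0: not >8, count = (-14)-0 = -14; c2=27
count*c2 = (-14)*27 = -378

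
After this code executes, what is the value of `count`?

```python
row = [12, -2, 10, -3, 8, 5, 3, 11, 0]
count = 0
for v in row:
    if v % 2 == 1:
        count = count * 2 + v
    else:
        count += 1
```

v=12: not odd, count = 0+1 = 1
v=-2: not odd, count = 1+1 = 2
v=10: not odd, count = 2+1 = 3
v=-3: odd, count = 3*2+(-3) = 3
v=8: not odd, count = 3+1 = 4
v=5: odd, count = 4*2+5 = 13
v=3: odd, count = 13*2+3 = 29
v=11: odd, count = 29*2+11 = 69
v=0: not odd, count = 69+1 = 70

70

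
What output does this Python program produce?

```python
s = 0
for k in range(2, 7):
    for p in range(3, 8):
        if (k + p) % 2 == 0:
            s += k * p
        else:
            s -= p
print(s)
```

175

k=2,p=3: odd sum, s = 0-3 = -3
k=2,p=4: even sum, s = (-3)+8 = 5
k=2,p=5: odd sum, s = 5-5 = 0
k=2,p=6: even sum, s = 0+12 = 12
k=2,p=7: odd sum, s = 12-7 = 5
k=3,p=3: even sum, s = 5+9 = 14
k=3,p=4: odd sum, s = 14-4 = 10
k=3,p=5: even sum, s = 10+15 = 25
k=3,p=6: odd sum, s = 25-6 = 19
k=3,p=7: even sum, s = 19+21 = 40
k=4,p=3: odd sum, s = 40-3 = 37
k=4,p=4: even sum, s = 37+16 = 53
k=4,p=5: odd sum, s = 53-5 = 48
k=4,p=6: even sum, s = 48+24 = 72
k=4,p=7: odd sum, s = 72-7 = 65
k=5,p=3: even sum, s = 65+15 = 80
k=5,p=4: odd sum, s = 80-4 = 76
k=5,p=5: even sum, s = 76+25 = 101
k=5,p=6: odd sum, s = 101-6 = 95
k=5,p=7: even sum, s = 95+35 = 130
k=6,p=3: odd sum, s = 130-3 = 127
k=6,p=4: even sum, s = 127+24 = 151
k=6,p=5: odd sum, s = 151-5 = 146
k=6,p=6: even sum, s = 146+36 = 182
k=6,p=7: odd sum, s = 182-7 = 175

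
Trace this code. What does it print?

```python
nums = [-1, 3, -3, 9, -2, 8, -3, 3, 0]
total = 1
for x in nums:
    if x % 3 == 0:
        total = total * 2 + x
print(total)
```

178

x=-1: not %3==0
x=3: %3==0, total = 1*2+3 = 5
x=-3: %3==0, total = 5*2+(-3) = 7
x=9: %3==0, total = 7*2+9 = 23
x=-2: not %3==0
x=8: not %3==0
x=-3: %3==0, total = 23*2+(-3) = 43
x=3: %3==0, total = 43*2+3 = 89
x=0: %3==0, total = 89*2+0 = 178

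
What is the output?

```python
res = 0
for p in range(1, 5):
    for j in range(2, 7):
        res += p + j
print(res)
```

p=1,j=2: res = 0+3 = 3
p=1,j=3: res = 3+4 = 7
p=1,j=4: res = 7+5 = 12
p=1,j=5: res = 12+6 = 18
p=1,j=6: res = 18+7 = 25
p=2,j=2: res = 25+4 = 29
p=2,j=3: res = 29+5 = 34
p=2,j=4: res = 34+6 = 40
p=2,j=5: res = 40+7 = 47
p=2,j=6: res = 47+8 = 55
p=3,j=2: res = 55+5 = 60
p=3,j=3: res = 60+6 = 66
p=3,j=4: res = 66+7 = 73
p=3,j=5: res = 73+8 = 81
p=3,j=6: res = 81+9 = 90
p=4,j=2: res = 90+6 = 96
p=4,j=3: res = 96+7 = 103
p=4,j=4: res = 103+8 = 111
p=4,j=5: res = 111+9 = 120
p=4,j=6: res = 120+10 = 130

130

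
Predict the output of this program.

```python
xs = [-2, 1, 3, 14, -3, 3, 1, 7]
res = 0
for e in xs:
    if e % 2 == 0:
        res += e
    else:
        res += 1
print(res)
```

e=-2: even, res = 0+(-2) = -2
e=1: not even, res = (-2)+1 = -1
e=3: not even, res = (-1)+1 = 0
e=14: even, res = 0+14 = 14
e=-3: not even, res = 14+1 = 15
e=3: not even, res = 15+1 = 16
e=1: not even, res = 16+1 = 17
e=7: not even, res = 17+1 = 18

18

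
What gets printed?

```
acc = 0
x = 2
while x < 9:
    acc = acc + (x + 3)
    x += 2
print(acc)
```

x=2: acc = 0+5 = 5
x=4: acc = 5+7 = 12
x=6: acc = 12+9 = 21
x=8: acc = 21+11 = 32

32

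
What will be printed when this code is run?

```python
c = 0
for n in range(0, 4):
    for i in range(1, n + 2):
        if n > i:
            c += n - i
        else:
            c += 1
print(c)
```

11

n=0,i=1: not 0>1, c = 0+1 = 1
n=1,i=1: not 1>1, c = 1+1 = 2
n=1,i=2: not 1>2, c = 2+1 = 3
n=2,i=1: 2>1, c = 3+1 = 4
n=2,i=2: not 2>2, c = 4+1 = 5
n=2,i=3: not 2>3, c = 5+1 = 6
n=3,i=1: 3>1, c = 6+2 = 8
n=3,i=2: 3>2, c = 8+1 = 9
n=3,i=3: not 3>3, c = 9+1 = 10
n=3,i=4: not 3>4, c = 10+1 = 11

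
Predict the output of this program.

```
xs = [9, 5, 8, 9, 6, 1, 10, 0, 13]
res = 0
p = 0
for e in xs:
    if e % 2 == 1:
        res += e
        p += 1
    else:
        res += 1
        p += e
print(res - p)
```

12

e=9: odd, res = 0+9 = 9; p=1
e=5: odd, res = 9+5 = 14; p=2
e=8: not odd, res = 14+1 = 15; p=10
e=9: odd, res = 15+9 = 24; p=11
e=6: not odd, res = 24+1 = 25; p=17
e=1: odd, res = 25+1 = 26; p=18
e=10: not odd, res = 26+1 = 27; p=28
e=0: not odd, res = 27+1 = 28; p=28
e=13: odd, res = 28+13 = 41; p=29
res-p = 41-29 = 12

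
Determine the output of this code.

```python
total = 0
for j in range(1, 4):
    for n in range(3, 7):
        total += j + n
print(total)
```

78

j=1,n=3: total = 0+4 = 4
j=1,n=4: total = 4+5 = 9
j=1,n=5: total = 9+6 = 15
j=1,n=6: total = 15+7 = 22
j=2,n=3: total = 22+5 = 27
j=2,n=4: total = 27+6 = 33
j=2,n=5: total = 33+7 = 40
j=2,n=6: total = 40+8 = 48
j=3,n=3: total = 48+6 = 54
j=3,n=4: total = 54+7 = 61
j=3,n=5: total = 61+8 = 69
j=3,n=6: total = 69+9 = 78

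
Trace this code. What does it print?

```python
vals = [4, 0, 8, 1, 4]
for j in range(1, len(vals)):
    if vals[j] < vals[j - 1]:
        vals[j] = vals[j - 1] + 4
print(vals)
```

j=1: 0<4, vals[1] = 4+4 = 8 → [4, 8, 8, 1, 4]
j=2: 8>=8, unchanged → [4, 8, 8, 1, 4]
j=3: 1<8, vals[3] = 8+4 = 12 → [4, 8, 8, 12, 4]
j=4: 4<12, vals[4] = 12+4 = 16 → [4, 8, 8, 12, 16]

[4, 8, 8, 12, 16]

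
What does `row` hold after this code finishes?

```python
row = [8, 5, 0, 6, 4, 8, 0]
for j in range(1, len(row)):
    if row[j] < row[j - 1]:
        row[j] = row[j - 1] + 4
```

j=1: 5<8, row[1] = 8+4 = 12 → [8, 12, 0, 6, 4, 8, 0]
j=2: 0<12, row[2] = 12+4 = 16 → [8, 12, 16, 6, 4, 8, 0]
j=3: 6<16, row[3] = 16+4 = 20 → [8, 12, 16, 20, 4, 8, 0]
j=4: 4<20, row[4] = 20+4 = 24 → [8, 12, 16, 20, 24, 8, 0]
j=5: 8<24, row[5] = 24+4 = 28 → [8, 12, 16, 20, 24, 28, 0]
j=6: 0<28, row[6] = 28+4 = 32 → [8, 12, 16, 20, 24, 28, 32]

[8, 12, 16, 20, 24, 28, 32]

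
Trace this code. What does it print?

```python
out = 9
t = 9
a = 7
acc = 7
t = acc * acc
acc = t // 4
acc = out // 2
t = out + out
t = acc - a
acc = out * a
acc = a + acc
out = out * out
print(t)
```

t = 7*7 = 49
acc = 49//4 = 12
acc = 9//2 = 4
t = 9+9 = 18
t = 4-7 = -3
acc = 9*7 = 63
acc = 7+63 = 70
out = 9*9 = 81

-3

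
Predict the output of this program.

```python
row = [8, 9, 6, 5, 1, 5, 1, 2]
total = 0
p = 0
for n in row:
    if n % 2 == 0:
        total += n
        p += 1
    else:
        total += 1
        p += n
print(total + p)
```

45

n=8: even, total = 0+8 = 8; p=1
n=9: not even, total = 8+1 = 9; p=10
n=6: even, total = 9+6 = 15; p=11
n=5: not even, total = 15+1 = 16; p=16
n=1: not even, total = 16+1 = 17; p=17
n=5: not even, total = 17+1 = 18; p=22
n=1: not even, total = 18+1 = 19; p=23
n=2: even, total = 19+2 = 21; p=24
total+p = 21+24 = 45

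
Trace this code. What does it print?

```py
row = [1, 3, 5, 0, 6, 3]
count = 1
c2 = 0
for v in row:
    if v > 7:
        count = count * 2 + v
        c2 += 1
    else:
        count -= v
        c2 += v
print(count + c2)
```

v=1: not >7, count = 1-1 = 0; c2=1
v=3: not >7, count = 0-3 = -3; c2=4
v=5: not >7, count = (-3)-5 = -8; c2=9
v=0: not >7, count = (-8)-0 = -8; c2=9
v=6: not >7, count = (-8)-6 = -14; c2=15
v=3: not >7, count = (-14)-3 = -17; c2=18
count+c2 = (-17)+18 = 1

1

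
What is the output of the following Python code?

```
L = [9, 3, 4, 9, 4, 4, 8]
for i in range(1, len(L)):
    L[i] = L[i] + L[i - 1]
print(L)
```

i=1: L[1] = 3+9 = 12 → [9, 12, 4, 9, 4, 4, 8]
i=2: L[2] = 4+12 = 16 → [9, 12, 16, 9, 4, 4, 8]
i=3: L[3] = 9+16 = 25 → [9, 12, 16, 25, 4, 4, 8]
i=4: L[4] = 4+25 = 29 → [9, 12, 16, 25, 29, 4, 8]
i=5: L[5] = 4+29 = 33 → [9, 12, 16, 25, 29, 33, 8]
i=6: L[6] = 8+33 = 41 → [9, 12, 16, 25, 29, 33, 41]

[9, 12, 16, 25, 29, 33, 41]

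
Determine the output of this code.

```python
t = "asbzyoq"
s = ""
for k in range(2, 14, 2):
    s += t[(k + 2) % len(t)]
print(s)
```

k=2: add t[4]='y' → 'y'
k=4: add t[6]='q' → 'yq'
k=6: add t[1]='s' → 'yqs'
k=8: add t[3]='z' → 'yqsz'
k=10: add t[5]='o' → 'yqszo'
k=12: add t[0]='a' → 'yqszoa'

yqszoa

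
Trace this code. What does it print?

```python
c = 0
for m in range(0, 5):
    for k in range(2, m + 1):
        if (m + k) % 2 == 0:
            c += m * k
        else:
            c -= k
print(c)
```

32

m=2,k=2: even sum, c = 0+4 = 4
m=3,k=2: odd sum, c = 4-2 = 2
m=3,k=3: even sum, c = 2+9 = 11
m=4,k=2: even sum, c = 11+8 = 19
m=4,k=3: odd sum, c = 19-3 = 16
m=4,k=4: even sum, c = 16+16 = 32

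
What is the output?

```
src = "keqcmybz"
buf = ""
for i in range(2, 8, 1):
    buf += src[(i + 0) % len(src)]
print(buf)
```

i=2: add src[2]='q' → 'q'
i=3: add src[3]='c' → 'qc'
i=4: add src[4]='m' → 'qcm'
i=5: add src[5]='y' → 'qcmy'
i=6: add src[6]='b' → 'qcmyb'
i=7: add src[7]='z' → 'qcmybz'

qcmybz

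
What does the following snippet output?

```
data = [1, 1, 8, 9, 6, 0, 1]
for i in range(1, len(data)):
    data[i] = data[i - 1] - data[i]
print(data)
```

i=1: data[1] = 1-1 = 0 → [1, 0, 8, 9, 6, 0, 1]
i=2: data[2] = 0-8 = -8 → [1, 0, -8, 9, 6, 0, 1]
i=3: data[3] = (-8)-9 = -17 → [1, 0, -8, -17, 6, 0, 1]
i=4: data[4] = (-17)-6 = -23 → [1, 0, -8, -17, -23, 0, 1]
i=5: data[5] = (-23)-0 = -23 → [1, 0, -8, -17, -23, -23, 1]
i=6: data[6] = (-23)-1 = -24 → [1, 0, -8, -17, -23, -23, -24]

[1, 0, -8, -17, -23, -23, -24]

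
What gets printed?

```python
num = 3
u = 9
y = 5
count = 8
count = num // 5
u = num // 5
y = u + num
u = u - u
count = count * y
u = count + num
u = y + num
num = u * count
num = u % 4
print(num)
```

2

count = 3//5 = 0
u = 3//5 = 0
y = 0+3 = 3
u = 0-0 = 0
count = 0*3 = 0
u = 0+3 = 3
u = 3+3 = 6
num = 6*0 = 0
num = 6%4 = 2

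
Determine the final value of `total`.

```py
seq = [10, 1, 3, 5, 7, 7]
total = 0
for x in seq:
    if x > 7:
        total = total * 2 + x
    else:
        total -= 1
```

x=10: >7, total = 0*2+10 = 10
x=1: not >7, total = 10-1 = 9
x=3: not >7, total = 9-1 = 8
x=5: not >7, total = 8-1 = 7
x=7: not >7, total = 7-1 = 6
x=7: not >7, total = 6-1 = 5

5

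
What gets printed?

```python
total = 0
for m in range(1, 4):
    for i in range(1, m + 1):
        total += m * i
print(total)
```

m=1,i=1: total = 0+1 = 1
m=2,i=1: total = 1+2 = 3
m=2,i=2: total = 3+4 = 7
m=3,i=1: total = 7+3 = 10
m=3,i=2: total = 10+6 = 16
m=3,i=3: total = 16+9 = 25

25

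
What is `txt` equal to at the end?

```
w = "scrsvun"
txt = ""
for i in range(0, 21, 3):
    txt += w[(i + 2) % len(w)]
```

i=0: add w[2]='r' → 'r'
i=3: add w[5]='u' → 'ru'
i=6: add w[1]='c' → 'ruc'
i=9: add w[4]='v' → 'rucv'
i=12: add w[0]='s' → 'rucvs'
i=15: add w[3]='s' → 'rucvss'
i=18: add w[6]='n' → 'rucvssn'

'rucvssn'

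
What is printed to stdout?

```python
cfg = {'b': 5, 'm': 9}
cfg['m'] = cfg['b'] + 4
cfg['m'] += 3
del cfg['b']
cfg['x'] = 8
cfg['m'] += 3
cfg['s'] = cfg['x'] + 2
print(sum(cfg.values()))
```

cfg['m'] = cfg['b']+4 = 9 → {'b': 5, 'm': 9}
cfg['m'] = 9+3 = 12 → {'b': 5, 'm': 12}
del 'b' → {'m': 12}
cfg['x'] = 8 → {'m': 12, 'x': 8}
cfg['m'] = 12+3 = 15 → {'m': 15, 'x': 8}
cfg['s'] = cfg['x']+2 = 10 → {'m': 15, 'x': 8, 's': 10}
sum of values = 33

33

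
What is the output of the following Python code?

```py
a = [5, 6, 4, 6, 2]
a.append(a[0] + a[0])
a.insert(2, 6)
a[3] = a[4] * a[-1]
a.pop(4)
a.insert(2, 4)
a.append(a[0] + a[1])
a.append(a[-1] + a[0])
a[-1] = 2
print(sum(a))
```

106

append a[0]+a[0] = 5+5 = 10 → [5, 6, 4, 6, 2, 10]
insert 6 at 2 → [5, 6, 6, 4, 6, 2, 10]
a[3] = a[4]*a[-1] = 6*10 = 60 → [5, 6, 6, 60, 6, 2, 10]
pop(4) removes 6 → [5, 6, 6, 60, 2, 10]
insert 4 at 2 → [5, 6, 4, 6, 60, 2, 10]
append a[0]+a[1] = 5+6 = 11 → [5, 6, 4, 6, 60, 2, 10, 11]
append a[-1]+a[0] = 11+5 = 16 → [5, 6, 4, 6, 60, 2, 10, 11, 16]
a[-1] = 2 → [5, 6, 4, 6, 60, 2, 10, 11, 2]
sum = 106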